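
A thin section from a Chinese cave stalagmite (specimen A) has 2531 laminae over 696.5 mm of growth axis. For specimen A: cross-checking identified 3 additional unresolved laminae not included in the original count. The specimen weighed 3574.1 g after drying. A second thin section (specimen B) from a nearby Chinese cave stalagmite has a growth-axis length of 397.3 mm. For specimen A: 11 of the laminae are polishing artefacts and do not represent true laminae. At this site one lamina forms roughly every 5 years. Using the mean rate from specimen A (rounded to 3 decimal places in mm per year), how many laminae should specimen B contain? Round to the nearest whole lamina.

Specimen A: adjusted count: 2531 − 11 + 3 = 2523 laminae.
Specimen A: at 5 years per lamina, 2523 × 5 = 12615 years.
A: 696.5 mm over 12615 years gives 696.5 / 12615 ≈ 0.055 mm/year.
B spans 397.3 / 0.055 = 7223.64 years; at 5 years per lamina that is 7223.64 / 5 ≈ 1445 laminae.

1445 laminae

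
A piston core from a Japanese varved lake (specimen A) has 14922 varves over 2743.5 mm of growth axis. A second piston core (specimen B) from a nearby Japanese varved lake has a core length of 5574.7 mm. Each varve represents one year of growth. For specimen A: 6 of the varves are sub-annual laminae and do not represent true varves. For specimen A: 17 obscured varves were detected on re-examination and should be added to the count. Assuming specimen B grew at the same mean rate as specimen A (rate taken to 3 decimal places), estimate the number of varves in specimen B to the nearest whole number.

Specimen A: true varve count = 14922 − 6 + 17 = 14933.
A: Extension rate ≈ 2743.5 / 14933 = 0.184 mm per year.
B spans 5574.7 / 0.184 = 30297.28 years ≈ 30297 varves.

30297 varves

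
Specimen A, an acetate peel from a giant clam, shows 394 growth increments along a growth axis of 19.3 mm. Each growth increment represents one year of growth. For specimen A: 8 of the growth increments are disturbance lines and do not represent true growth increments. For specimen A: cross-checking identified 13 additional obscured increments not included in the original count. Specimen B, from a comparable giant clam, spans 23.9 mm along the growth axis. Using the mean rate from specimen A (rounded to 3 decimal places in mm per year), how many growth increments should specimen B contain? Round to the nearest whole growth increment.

Specimen A: correcting the raw count gives 394 − 8 + 13 = 399 true growth increments.
A: Extension rate ≈ 19.3 / 399 = 0.048 mm per year.
Specimen B: 23.9 mm / 0.048 mm per year = 497.92 years ≈ 498 growth increments.

498 growth increments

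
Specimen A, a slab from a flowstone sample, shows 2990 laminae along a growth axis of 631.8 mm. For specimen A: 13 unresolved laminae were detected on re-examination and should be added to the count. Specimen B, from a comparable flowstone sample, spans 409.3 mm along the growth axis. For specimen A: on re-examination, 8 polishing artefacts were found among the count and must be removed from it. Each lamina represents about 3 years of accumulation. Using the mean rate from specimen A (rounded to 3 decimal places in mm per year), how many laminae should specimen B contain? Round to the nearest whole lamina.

Specimen A: true lamina count = 2990 − 8 + 13 = 2995.
Specimen A: 2995 laminae at 3 years each span 2995 × 3 = 8985 years.
A: Extension rate ≈ 631.8 / 8985 = 0.070 mm/yr.
B spans 409.3 / 0.070 = 5847.14 years; at 3 years per lamina that is 5847.14 / 3 ≈ 1949 laminae.

1949 laminae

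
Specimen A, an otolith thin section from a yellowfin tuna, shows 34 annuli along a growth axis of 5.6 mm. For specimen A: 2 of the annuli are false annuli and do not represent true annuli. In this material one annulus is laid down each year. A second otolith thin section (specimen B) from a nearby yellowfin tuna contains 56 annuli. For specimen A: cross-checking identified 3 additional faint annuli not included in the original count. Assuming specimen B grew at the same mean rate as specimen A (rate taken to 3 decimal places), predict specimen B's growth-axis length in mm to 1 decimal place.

Specimen A: correcting the raw count gives 34 − 2 + 3 = 35 true annuli.
A: 5.6 mm over 35 years gives 5.6 / 35 ≈ 0.160 mm/yr.
Length of B = 0.160 × 56 = 9.0 mm.

9.0 mm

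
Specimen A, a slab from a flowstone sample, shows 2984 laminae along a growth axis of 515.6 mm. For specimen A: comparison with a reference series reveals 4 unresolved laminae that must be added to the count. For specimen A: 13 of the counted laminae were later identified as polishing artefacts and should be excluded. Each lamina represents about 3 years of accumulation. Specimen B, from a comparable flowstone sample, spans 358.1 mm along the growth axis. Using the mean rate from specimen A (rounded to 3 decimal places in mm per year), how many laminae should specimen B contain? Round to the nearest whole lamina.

2058 laminae

Specimen A: after corrections the count is 2984 − 13 + 4 = 2975 laminae.
Specimen A: multiplying by 3 years per lamina: 2975 × 3 = 8925 years.
A: Extension rate ≈ 515.6 / 8925 = 0.058 mm/year.
B spans 358.1 / 0.058 = 6174.14 years; at 3 years per lamina that is 6174.14 / 3 ≈ 2058 laminae.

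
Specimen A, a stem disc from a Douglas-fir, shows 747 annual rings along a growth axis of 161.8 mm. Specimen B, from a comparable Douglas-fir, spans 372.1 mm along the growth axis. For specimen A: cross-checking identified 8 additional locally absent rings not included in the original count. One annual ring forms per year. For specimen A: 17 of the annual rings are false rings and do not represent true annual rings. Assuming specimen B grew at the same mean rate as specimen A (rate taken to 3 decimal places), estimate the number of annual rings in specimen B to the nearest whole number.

Specimen A: after corrections the count is 747 − 17 + 8 = 738 annual rings.
A: Mean rate = 161.8 mm / 738 years ≈ 0.219 mm/year.
Specimen B: 372.1 mm / 0.219 mm per year = 1699.09 years ≈ 1699 annual rings.

1699 annual rings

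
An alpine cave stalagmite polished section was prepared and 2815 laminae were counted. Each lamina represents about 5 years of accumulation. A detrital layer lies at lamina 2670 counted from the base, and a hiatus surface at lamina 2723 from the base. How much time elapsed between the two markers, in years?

2723 − 2670 = 53 laminae lie between the two events.
At 5 years per lamina, 53 × 5 = 265 years.

265 years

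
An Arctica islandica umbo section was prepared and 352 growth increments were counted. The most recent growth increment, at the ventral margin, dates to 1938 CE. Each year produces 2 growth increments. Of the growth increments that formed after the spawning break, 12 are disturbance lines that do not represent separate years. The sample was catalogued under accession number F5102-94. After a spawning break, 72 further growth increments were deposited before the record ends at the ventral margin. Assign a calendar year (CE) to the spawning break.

72 growth increments formed after the spawning break.
Removing the 12 false growth increments leaves 72 − 12 = 60 true growth increments beyond the spawning break.
With 2 growth increments per year, 60 / 2 = 30 years.
Counting back 30 years from 1938 CE places the spawning break in 1938 − 30 = 1908 CE.

1908 CE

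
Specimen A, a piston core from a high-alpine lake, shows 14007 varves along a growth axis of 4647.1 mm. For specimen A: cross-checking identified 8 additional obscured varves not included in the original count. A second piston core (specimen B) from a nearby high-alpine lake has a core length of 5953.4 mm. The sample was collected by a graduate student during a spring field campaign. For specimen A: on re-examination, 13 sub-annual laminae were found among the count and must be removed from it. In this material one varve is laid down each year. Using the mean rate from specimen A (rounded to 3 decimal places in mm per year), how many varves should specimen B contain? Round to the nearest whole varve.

17932 varves

Specimen A: adjusted count: 14007 − 13 + 8 = 14002 varves.
A: 4647.1 mm over 14002 years gives 4647.1 / 14002 ≈ 0.332 mm per year.
B spans 5953.4 / 0.332 = 17931.93 years ≈ 17932 varves.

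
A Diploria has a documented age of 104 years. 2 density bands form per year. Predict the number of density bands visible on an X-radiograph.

208 density bands

104 years at 2 density bands per year gives 104 × 2 = 208 density bands.
So 208 density bands should be present.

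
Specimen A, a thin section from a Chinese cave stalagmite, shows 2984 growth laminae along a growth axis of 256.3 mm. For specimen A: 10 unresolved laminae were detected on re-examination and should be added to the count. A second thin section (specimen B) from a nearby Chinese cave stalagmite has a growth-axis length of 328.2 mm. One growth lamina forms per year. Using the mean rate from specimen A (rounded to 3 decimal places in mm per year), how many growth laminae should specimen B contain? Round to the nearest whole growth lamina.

3816 growth laminae

Specimen A: correcting the raw count gives 2984 + 10 = 2994 true growth laminae.
A: Extension rate ≈ 256.3 / 2994 = 0.086 mm per year.
B spans 328.2 / 0.086 = 3816.28 years ≈ 3816 growth laminae.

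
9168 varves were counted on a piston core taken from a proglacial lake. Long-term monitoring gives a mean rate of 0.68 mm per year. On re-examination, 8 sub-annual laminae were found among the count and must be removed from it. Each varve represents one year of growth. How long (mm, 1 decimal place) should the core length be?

After corrections the count is 9168 − 8 = 9160 varves.
Predicted length = 0.68 mm/year × 9160 years = 6228.8 mm.

6228.8 mm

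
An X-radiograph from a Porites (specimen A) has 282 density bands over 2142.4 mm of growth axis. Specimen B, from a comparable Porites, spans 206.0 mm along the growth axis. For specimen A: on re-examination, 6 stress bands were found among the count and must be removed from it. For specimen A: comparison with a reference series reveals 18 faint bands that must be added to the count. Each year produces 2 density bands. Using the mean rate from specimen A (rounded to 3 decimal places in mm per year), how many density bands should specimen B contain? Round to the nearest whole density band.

Specimen A: correcting the raw count gives 282 − 6 + 18 = 294 true density bands.
Specimen A: with 2 density bands per year, 294 / 2 = 147 years.
A: Extension rate ≈ 2142.4 / 147 = 14.574 mm/yr.
B spans 206.0 / 14.574 = 14.13 years; at 2 density bands per year that is 14.13 × 2 ≈ 28 density bands.

28 density bands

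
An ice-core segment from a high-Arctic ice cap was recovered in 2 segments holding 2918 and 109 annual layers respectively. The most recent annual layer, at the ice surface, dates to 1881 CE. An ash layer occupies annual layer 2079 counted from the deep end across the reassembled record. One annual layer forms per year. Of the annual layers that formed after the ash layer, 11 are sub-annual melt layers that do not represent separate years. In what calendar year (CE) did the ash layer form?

944 CE

Total annual layers = 2918 + 109 = 3027.
The ash layer sits at annual layer 2079 from the deep end, so 3027 − 2079 = 948 annual layers formed after it.
Excluding 11 false annual layers: 948 − 11 = 937.
Counting back 937 years from 1881 CE places the ash layer in 1881 − 937 = 944 CE.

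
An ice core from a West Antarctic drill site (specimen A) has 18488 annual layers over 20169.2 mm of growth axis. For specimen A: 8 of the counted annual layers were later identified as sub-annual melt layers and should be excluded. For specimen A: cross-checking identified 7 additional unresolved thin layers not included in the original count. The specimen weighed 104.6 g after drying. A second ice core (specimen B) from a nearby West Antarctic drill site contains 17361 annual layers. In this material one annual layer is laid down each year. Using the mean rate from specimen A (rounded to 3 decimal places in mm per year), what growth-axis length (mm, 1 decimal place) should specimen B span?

Specimen A: adjusted count: 18488 − 8 + 7 = 18487 annual layers.
A: 20169.2 mm over 18487 years gives 20169.2 / 18487 ≈ 1.091 mm/yr.
B's length ≈ 1.091 × 17361 = 18940.9 mm.

18940.9 mm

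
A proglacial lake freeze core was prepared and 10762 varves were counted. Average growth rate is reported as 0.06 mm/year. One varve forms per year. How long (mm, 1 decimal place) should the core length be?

645.7 mm

The record spans 10762 years at 0.06 mm per year.
Predicted length = 0.06 mm/year × 10762 years = 645.7 mm.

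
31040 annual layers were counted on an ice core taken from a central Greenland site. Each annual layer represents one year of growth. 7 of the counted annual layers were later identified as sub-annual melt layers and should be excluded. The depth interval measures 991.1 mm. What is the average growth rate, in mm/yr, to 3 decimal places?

Adjusted count: 31040 − 7 = 31033 annual layers.
991.1 mm over 31033 years gives 991.1 / 31033 ≈ 0.032 mm/yr.

0.032 mm/yr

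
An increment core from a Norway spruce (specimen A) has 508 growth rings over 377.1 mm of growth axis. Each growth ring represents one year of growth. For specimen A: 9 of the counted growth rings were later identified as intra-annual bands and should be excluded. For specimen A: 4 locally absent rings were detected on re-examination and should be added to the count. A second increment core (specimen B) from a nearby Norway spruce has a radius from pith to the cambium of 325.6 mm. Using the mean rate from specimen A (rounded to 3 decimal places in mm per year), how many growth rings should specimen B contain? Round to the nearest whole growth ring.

Specimen A: true growth ring count = 508 − 9 + 4 = 503.
A: Mean rate = 377.1 mm / 503 years ≈ 0.750 mm/year.
Specimen B: 325.6 mm / 0.750 mm per year = 434.13 years ≈ 434 growth rings.

434 growth rings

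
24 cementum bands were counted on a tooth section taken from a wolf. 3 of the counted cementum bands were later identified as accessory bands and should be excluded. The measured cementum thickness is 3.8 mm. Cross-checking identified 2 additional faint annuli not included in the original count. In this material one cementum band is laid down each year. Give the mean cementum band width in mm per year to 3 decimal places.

0.165 mm per year

Adjusted count: 24 − 3 + 2 = 23 cementum bands.
3.8 mm over 23 years gives 3.8 / 23 ≈ 0.165 mm per year.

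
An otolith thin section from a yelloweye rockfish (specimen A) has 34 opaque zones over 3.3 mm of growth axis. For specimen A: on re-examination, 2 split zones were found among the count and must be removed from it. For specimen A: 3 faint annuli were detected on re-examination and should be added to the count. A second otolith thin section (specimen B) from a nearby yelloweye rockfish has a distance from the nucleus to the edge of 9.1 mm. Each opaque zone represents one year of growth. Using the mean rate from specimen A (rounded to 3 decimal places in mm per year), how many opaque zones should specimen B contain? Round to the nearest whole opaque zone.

Specimen A: adjusted count: 34 − 2 + 3 = 35 opaque zones.
A: 3.3 mm over 35 years gives 3.3 / 35 ≈ 0.094 mm/year.
Specimen B: 9.1 mm / 0.094 mm per year = 96.81 years ≈ 97 opaque zones.

97 opaque zones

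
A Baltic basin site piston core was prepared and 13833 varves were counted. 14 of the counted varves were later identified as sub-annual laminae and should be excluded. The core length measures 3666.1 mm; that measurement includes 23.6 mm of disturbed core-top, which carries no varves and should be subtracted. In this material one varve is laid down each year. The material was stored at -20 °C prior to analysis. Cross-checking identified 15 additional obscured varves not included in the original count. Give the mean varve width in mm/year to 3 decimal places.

0.263 mm/year

After corrections the count is 13833 − 14 + 15 = 13834 varves.
Removing the 23.6 mm offcut leaves 3666.1 − 23.6 = 3642.5 mm.
Mean rate = 3642.5 mm / 13834 years ≈ 0.263 mm/year.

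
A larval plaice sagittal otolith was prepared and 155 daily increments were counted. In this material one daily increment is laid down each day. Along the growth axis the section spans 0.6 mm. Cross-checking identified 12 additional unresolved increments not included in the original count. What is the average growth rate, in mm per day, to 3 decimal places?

0.004 mm per day

After corrections the count is 155 + 12 = 167 daily increments.
0.6 mm over 167 days gives 0.6 / 167 ≈ 0.004 mm per day.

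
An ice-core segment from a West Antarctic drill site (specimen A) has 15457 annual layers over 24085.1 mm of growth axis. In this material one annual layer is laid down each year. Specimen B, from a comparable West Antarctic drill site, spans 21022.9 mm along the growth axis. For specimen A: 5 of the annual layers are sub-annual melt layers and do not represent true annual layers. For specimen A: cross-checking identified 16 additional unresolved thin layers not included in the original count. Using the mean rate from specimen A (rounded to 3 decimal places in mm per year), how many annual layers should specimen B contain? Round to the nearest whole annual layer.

Specimen A: adjusted count: 15457 − 5 + 16 = 15468 annual layers.
A: Mean rate = 24085.1 mm / 15468 years ≈ 1.557 mm per year.
Specimen B: 21022.9 mm / 1.557 mm per year = 13502.18 years ≈ 13502 annual layers.

13502 annual layers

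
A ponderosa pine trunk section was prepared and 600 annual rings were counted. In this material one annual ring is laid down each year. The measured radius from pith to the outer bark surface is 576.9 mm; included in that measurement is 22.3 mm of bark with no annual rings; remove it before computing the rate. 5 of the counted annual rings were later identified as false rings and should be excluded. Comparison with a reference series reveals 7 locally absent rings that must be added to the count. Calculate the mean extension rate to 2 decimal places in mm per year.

0.92 mm per year

True annual ring count = 600 − 5 + 7 = 602.
The growth record spans 576.9 − 22.3 = 554.6 mm.
554.6 mm over 602 years gives 554.6 / 602 ≈ 0.92 mm per year.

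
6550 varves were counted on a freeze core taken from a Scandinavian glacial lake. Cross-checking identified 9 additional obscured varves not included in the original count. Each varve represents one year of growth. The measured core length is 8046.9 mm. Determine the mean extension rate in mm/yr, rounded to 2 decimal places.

1.23 mm/yr

True varve count = 6550 + 9 = 6559.
Mean rate = 8046.9 mm / 6559 years ≈ 1.23 mm/yr.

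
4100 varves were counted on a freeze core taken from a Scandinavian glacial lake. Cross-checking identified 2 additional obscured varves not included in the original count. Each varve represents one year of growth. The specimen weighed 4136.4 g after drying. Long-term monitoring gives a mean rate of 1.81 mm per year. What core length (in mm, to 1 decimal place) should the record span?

7424.6 mm

Adjusted count: 4100 + 2 = 4102 varves.
4102 years at 1.81 mm/year gives 1.81 × 4102 = 7424.6 mm.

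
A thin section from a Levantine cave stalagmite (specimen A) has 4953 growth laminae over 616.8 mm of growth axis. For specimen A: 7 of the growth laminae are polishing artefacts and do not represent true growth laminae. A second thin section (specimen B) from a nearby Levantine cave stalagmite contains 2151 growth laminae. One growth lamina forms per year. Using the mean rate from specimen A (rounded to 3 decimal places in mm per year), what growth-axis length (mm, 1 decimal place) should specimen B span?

268.9 mm

Specimen A: after corrections the count is 4953 − 7 = 4946 growth laminae.
A: Extension rate ≈ 616.8 / 4946 = 0.125 mm per year.
For B, 0.125 mm/year × 2151 years = 268.9 mm.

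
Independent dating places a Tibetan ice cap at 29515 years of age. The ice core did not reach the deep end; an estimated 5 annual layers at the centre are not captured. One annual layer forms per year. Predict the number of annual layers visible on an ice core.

Expected annual layers over 29515 years: 29515.
Subtracting the 5 annual layers not captured gives 29515 − 5 = 29510 annual layers in the record.

29510 annual layers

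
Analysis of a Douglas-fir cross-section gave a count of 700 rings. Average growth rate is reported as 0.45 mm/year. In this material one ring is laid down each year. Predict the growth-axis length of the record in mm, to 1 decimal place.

The record spans 700 years at 0.45 mm per year.
Predicted length = 0.45 mm/year × 700 years = 315.0 mm.

315.0 mm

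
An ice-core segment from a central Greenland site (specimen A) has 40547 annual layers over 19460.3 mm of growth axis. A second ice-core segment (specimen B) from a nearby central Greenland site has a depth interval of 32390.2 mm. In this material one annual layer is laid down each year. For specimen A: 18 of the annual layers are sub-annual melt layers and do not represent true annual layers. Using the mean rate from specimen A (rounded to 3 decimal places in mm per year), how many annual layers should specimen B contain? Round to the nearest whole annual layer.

67480 annual layers

Specimen A: true annual layer count = 40547 − 18 = 40529.
A: Mean rate = 19460.3 mm / 40529 years ≈ 0.480 mm/year.
Specimen B: 32390.2 mm / 0.480 mm per year = 67479.58 years ≈ 67480 annual layers.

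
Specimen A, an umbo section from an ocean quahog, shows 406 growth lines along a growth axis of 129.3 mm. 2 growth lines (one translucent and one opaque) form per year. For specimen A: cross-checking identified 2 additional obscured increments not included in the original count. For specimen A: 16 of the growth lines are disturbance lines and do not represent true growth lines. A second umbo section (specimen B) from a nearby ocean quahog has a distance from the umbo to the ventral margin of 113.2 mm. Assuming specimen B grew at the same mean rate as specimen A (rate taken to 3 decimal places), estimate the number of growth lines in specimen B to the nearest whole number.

343 growth lines

Specimen A: after corrections the count is 406 − 16 + 2 = 392 growth lines.
Specimen A: dividing by 2 growth lines per year: 392 / 2 = 196 years.
A: Mean rate = 129.3 mm / 196 years ≈ 0.660 mm/year.
Specimen B: 113.2 mm / 0.660 mm per year = 171.52 years; at 2 growth lines per year that is 171.52 × 2 ≈ 343 growth lines.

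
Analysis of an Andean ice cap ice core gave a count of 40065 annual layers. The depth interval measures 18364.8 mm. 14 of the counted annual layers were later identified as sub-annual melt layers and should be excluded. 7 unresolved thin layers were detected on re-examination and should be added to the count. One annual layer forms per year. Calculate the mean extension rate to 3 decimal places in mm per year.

After corrections the count is 40065 − 14 + 7 = 40058 annual layers.
18364.8 mm over 40058 years gives 18364.8 / 40058 ≈ 0.458 mm per year.

0.458 mm per year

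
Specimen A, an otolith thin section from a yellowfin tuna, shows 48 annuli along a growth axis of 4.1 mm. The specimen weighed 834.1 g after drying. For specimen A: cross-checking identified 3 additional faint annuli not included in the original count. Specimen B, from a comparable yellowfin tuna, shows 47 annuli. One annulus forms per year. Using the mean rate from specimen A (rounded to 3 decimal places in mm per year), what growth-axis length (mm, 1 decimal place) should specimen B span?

Specimen A: after corrections the count is 48 + 3 = 51 annuli.
A: Mean rate = 4.1 mm / 51 years ≈ 0.080 mm per year.
B's length ≈ 0.080 × 47 = 3.8 mm.

3.8 mm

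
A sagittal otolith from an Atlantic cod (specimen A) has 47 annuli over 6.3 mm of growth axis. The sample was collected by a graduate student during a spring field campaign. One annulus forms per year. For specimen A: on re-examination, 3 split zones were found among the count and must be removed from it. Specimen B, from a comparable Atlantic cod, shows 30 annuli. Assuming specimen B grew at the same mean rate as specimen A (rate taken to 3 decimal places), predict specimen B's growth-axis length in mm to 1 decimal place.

4.3 mm

Specimen A: true annulus count = 47 − 3 = 44.
A: 6.3 mm over 44 years gives 6.3 / 44 ≈ 0.143 mm/yr.
For B, 0.143 mm/year × 30 years = 4.3 mm.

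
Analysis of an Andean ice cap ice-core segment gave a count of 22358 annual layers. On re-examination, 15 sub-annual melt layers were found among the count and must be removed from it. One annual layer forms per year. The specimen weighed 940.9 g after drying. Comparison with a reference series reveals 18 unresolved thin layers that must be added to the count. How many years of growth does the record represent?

22361 years

True annual layer count = 22358 − 15 + 18 = 22361.
At one annual layer per year, that is 22361 years.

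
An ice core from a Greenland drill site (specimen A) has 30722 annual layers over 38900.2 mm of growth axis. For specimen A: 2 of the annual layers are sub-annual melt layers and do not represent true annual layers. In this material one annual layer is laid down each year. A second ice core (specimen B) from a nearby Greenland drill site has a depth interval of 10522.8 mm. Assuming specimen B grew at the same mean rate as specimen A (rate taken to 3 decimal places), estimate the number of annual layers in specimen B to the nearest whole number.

Specimen A: after corrections the count is 30722 − 2 = 30720 annual layers.
A: Extension rate ≈ 38900.2 / 30720 = 1.266 mm/year.
Specimen B: 10522.8 mm / 1.266 mm per year = 8311.85 years ≈ 8312 annual layers.

8312 annual layers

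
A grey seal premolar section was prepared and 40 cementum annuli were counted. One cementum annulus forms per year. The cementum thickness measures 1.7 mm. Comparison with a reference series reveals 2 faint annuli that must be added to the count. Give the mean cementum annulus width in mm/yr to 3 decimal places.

0.040 mm/yr

True cementum annulus count = 40 + 2 = 42.
Extension rate ≈ 1.7 / 42 = 0.040 mm/yr.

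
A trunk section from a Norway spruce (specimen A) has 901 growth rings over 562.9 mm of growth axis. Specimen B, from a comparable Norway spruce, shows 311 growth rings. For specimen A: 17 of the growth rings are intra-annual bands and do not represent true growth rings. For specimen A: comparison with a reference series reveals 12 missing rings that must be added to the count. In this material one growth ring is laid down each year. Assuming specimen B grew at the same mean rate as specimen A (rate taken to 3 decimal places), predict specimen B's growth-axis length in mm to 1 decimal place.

195.3 mm

Specimen A: correcting the raw count gives 901 − 17 + 12 = 896 true growth rings.
A: 562.9 mm over 896 years gives 562.9 / 896 ≈ 0.628 mm/yr.
Length of B = 0.628 × 311 = 195.3 mm.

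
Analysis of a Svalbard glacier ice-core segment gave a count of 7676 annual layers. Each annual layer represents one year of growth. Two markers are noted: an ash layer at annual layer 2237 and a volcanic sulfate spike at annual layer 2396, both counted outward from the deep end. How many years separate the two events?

The two markers are separated by 2396 − 2237 = 159 annual layers.
One annual layer per year makes the interval 159 years.

159 years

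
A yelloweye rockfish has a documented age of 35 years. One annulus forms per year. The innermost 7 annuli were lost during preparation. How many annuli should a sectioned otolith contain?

28 annuli

One annulus per year gives 35 annuli over 35 years.
Less the 7 uncaptured annuli: 35 − 7 = 28.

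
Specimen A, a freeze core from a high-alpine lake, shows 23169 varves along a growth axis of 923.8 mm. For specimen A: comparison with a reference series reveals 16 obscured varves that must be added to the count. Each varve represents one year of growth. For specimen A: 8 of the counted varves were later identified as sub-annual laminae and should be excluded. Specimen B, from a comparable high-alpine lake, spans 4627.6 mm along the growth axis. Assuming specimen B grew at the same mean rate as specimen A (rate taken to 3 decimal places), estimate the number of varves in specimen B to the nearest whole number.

115690 varves

Specimen A: after corrections the count is 23169 − 8 + 16 = 23177 varves.
A: Mean rate = 923.8 mm / 23177 years ≈ 0.040 mm/yr.
Specimen B: 4627.6 mm / 0.040 mm per year = 115690.00 years ≈ 115690 varves.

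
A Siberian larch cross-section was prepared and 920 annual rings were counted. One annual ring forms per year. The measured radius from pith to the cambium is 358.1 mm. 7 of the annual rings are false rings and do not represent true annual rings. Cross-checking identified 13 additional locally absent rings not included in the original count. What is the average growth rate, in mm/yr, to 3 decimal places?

Adjusted count: 920 − 7 + 13 = 926 annual rings.
Extension rate ≈ 358.1 / 926 = 0.387 mm/yr.

0.387 mm/yr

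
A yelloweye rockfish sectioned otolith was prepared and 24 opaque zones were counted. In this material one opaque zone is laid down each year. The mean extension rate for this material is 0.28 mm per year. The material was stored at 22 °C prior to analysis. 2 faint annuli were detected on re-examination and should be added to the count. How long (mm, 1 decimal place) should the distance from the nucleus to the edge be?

7.3 mm

Correcting the raw count gives 24 + 2 = 26 true opaque zones.
Length ≈ 0.28 × 26 = 7.3 mm.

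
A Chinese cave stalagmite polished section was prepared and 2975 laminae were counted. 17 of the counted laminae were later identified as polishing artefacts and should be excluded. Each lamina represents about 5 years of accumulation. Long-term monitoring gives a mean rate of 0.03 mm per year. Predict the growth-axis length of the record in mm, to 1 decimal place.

443.7 mm

True lamina count = 2975 − 17 = 2958.
Multiplying by 5 years per lamina: 2958 × 5 = 14790 years.
Length ≈ 0.03 × 14790 = 443.7 mm.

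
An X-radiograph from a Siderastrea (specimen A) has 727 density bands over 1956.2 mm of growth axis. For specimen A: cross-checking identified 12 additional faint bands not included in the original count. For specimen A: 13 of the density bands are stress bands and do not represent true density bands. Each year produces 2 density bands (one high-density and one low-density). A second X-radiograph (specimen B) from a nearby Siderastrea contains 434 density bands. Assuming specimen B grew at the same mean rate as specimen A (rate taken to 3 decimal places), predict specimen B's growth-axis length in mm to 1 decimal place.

Specimen A: adjusted count: 727 − 13 + 12 = 726 density bands.
Specimen A: dividing by 2 density bands per year: 726 / 2 = 363 years.
A: Mean rate = 1956.2 mm / 363 years ≈ 5.389 mm/year.
Specimen B: 434 density bands at 2 per year is 434 / 2 = 217 years. For B, 5.389 mm/year × 217 years = 1169.4 mm.

1169.4 mm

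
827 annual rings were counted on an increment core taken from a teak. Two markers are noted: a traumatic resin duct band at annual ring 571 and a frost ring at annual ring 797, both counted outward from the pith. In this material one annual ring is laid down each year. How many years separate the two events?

The two markers are separated by 797 − 571 = 226 annual rings.
At one annual ring per year, 226 years elapsed between them.

226 years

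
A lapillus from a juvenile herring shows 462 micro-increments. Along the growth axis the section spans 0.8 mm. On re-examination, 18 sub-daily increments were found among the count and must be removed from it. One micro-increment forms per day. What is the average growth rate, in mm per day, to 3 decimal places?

0.002 mm per day

Correcting the raw count gives 462 − 18 = 444 true micro-increments.
Extension rate ≈ 0.8 / 444 = 0.002 mm per day.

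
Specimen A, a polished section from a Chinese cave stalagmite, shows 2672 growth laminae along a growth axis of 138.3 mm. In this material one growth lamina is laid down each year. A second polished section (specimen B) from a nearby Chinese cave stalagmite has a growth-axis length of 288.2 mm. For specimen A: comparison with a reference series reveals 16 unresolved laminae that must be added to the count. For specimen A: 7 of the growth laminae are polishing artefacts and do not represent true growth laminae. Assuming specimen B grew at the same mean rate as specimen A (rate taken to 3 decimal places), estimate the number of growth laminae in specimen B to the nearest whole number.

5542 growth laminae

Specimen A: adjusted count: 2672 − 7 + 16 = 2681 growth laminae.
A: Mean rate = 138.3 mm / 2681 years ≈ 0.052 mm/yr.
Specimen B: 288.2 mm / 0.052 mm per year = 5542.31 years ≈ 5542 growth laminae.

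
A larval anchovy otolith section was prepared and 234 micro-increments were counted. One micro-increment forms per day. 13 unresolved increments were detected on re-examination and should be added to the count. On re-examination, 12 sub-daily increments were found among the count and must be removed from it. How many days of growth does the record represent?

Adjusted count: 234 − 12 + 13 = 235 micro-increments.
At one micro-increment per day, that is 235 days.

235 days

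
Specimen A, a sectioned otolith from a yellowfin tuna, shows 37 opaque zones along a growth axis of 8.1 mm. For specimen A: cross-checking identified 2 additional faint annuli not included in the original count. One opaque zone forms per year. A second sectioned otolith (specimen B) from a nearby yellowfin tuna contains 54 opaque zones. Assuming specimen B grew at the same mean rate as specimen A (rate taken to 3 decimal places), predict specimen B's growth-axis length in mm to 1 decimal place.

Specimen A: adjusted count: 37 + 2 = 39 opaque zones.
A: Extension rate ≈ 8.1 / 39 = 0.208 mm per year.
B's length ≈ 0.208 × 54 = 11.2 mm.

11.2 mm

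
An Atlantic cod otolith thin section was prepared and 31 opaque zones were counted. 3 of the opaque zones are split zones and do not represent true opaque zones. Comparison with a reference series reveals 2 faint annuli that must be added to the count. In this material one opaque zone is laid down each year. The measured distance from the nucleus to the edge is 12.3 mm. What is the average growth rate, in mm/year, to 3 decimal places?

0.410 mm/year

Correcting the raw count gives 31 − 3 + 2 = 30 true opaque zones.
Extension rate ≈ 12.3 / 30 = 0.410 mm/year.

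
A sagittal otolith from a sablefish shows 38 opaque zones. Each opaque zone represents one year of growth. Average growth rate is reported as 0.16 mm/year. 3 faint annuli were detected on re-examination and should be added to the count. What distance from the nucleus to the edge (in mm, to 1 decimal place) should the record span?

After corrections the count is 38 + 3 = 41 opaque zones.
Length ≈ 0.16 × 41 = 6.6 mm.

6.6 mm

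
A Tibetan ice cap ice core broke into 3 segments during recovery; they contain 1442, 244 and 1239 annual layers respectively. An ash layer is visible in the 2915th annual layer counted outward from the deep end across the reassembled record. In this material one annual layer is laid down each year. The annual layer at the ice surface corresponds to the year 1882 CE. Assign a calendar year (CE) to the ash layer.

Total annual layers = 1442 + 244 + 1239 = 2925.
Between annual layer 2915 and the ice surface there are 2925 − 2915 = 10 annual layers.
Counting back 10 years from 1882 CE places the ash layer in 1882 − 10 = 1872 CE.

1872 CE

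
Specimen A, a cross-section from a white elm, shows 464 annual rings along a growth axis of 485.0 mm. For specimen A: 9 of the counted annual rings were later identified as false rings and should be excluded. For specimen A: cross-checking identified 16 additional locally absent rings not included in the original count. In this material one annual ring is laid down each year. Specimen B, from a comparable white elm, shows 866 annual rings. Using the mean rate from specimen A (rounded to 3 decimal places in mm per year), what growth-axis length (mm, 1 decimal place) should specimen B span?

Specimen A: correcting the raw count gives 464 − 9 + 16 = 471 true annual rings.
A: 485.0 mm over 471 years gives 485.0 / 471 ≈ 1.030 mm per year.
For B, 1.030 mm/year × 866 years = 892.0 mm.

892.0 mm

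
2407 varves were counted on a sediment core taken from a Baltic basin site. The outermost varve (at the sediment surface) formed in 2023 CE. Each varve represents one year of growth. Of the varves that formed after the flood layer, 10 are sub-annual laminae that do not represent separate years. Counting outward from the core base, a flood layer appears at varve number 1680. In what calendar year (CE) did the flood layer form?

1306 CE

2407 − 1680 = 727 varves lie beyond the flood layer toward the sediment surface.
727 − 10 false = 717 true varves after the flood layer.
The varve at the sediment surface is 2023 CE, so the flood layer dates to 2023 − 717 = 1306 CE.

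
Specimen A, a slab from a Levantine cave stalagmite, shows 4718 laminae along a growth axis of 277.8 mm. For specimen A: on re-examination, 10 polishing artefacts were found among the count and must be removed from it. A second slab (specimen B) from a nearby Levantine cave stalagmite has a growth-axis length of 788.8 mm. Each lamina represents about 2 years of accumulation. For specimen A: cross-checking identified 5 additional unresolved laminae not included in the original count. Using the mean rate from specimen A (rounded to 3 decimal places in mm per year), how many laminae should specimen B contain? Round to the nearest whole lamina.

Specimen A: adjusted count: 4718 − 10 + 5 = 4713 laminae.
Specimen A: 4713 laminae at 2 years each span 4713 × 2 = 9426 years.
A: Extension rate ≈ 277.8 / 9426 = 0.029 mm/yr.
B spans 788.8 / 0.029 = 27200.00 years; at 2 years per lamina that is 27200.00 / 2 ≈ 13600 laminae.

13600 laminae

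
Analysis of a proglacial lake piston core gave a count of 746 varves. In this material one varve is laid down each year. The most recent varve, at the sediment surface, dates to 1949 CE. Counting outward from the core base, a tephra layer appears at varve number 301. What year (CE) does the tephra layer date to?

Between varve 301 and the sediment surface there are 746 − 301 = 445 varves.
The varve at the sediment surface is 1949 CE, so the tephra layer dates to 1949 − 445 = 1504 CE.

1504 CE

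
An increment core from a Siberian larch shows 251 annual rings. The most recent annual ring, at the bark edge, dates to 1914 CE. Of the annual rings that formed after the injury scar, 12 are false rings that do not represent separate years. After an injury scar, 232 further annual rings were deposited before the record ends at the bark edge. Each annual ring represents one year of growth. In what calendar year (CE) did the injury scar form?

1694 CE

There are 232 annual rings younger than the injury scar.
232 − 12 false = 220 true annual rings after the injury scar.
The annual ring at the bark edge is 1914 CE, so the injury scar dates to 1914 − 220 = 1694 CE.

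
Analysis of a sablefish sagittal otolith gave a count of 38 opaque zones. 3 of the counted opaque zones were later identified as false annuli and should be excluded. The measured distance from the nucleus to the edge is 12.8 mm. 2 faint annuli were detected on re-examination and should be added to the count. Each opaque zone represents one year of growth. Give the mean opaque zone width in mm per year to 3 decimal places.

After corrections the count is 38 − 3 + 2 = 37 opaque zones.
12.8 mm over 37 years gives 12.8 / 37 ≈ 0.346 mm per year.

0.346 mm per year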